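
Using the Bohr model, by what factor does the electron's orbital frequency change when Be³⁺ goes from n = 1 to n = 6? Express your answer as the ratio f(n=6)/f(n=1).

1/216

f ∝ Z^2 · n^-3; with Z fixed, f ∝ n^-3.
f(n=6)/f(n=1) = (6/1)^-3 = 1/216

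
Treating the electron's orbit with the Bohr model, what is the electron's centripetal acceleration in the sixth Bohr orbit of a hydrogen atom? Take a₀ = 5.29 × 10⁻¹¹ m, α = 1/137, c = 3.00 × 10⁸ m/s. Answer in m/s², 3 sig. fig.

r = n²a₀/Z = 1.90 × 10⁻⁹ m, v = Zαc/n = 3.65 × 10⁵ m/s
a = v²/r = (3.65 × 10⁵)² / 1.90 × 10⁻⁹ = 6.99 × 10¹⁹ m/s²

6.99 × 10¹⁹ m/s²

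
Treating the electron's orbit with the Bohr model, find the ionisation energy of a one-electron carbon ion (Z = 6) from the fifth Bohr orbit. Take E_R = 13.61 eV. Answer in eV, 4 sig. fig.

19.60 eV

E_n = −E_R·Z²/n² = −13.61 × 6²/5² eV = -19.60 eV
Ionisation energy = −E_n = 19.60 eV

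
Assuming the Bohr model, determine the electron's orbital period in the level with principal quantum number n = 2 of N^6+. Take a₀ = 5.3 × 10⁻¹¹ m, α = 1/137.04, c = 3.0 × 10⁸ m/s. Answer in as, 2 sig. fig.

25 as

r = n²a₀/Z = 2²·5.3 × 10⁻¹¹/7 = 3.0 × 10⁻¹¹ m
v = Zαc/n = 7·0.0073·3.0 × 10⁸/2 = 7.7 × 10⁶ m/s
T = 2πr/v = 2.5 × 10⁻¹⁷ s = 25 as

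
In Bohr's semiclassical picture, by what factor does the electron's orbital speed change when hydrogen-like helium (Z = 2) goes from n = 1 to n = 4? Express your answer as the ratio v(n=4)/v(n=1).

1/4

v ∝ Z^1 · n^-1; with Z fixed, v ∝ n^-1.
v(n=4)/v(n=1) = (4/1)^-1 = 1/4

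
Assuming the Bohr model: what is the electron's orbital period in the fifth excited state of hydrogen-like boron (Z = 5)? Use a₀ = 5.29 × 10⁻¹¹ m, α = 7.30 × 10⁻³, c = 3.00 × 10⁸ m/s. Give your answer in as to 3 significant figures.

r = n²a₀/Z = 6²·5.29 × 10⁻¹¹/5 = 3.81 × 10⁻¹⁰ m
v = Zαc/n = 5·0.00730·3.00 × 10⁸/6 = 1.82 × 10⁶ m/s
T = 2πr/v = 1.31 × 10⁻¹⁵ s = 1310 as

1310 as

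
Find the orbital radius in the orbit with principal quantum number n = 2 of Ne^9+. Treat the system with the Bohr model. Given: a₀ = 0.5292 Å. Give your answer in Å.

0.2117 Å

r_n = n²a₀/Z = 2² × 0.5292 / 10
    = 4 × 0.5292 / 10 = 0.2117 Å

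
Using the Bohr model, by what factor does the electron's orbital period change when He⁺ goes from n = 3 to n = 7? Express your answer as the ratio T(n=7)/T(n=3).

T ∝ Z^-2 · n^3; with Z fixed, T ∝ n^3.
T(n=7)/T(n=3) = (7/3)^3 = 343/27

343/27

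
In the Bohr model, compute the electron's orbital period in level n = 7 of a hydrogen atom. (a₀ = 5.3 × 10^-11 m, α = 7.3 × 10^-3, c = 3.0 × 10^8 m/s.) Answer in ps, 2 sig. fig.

0.052 ps

r = n²a₀/Z = 7²·5.3 × 10^-11/1 = 2.6 × 10^-9 m
v = Zαc/n = 1·0.0073·3.0 × 10^8/7 = 3.1 × 10^5 m/s
T = 2πr/v = 5.2 × 10^-14 s = 0.052 ps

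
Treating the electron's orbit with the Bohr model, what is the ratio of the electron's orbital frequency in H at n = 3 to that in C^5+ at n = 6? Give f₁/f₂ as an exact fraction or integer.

f ∝ Z^2 · n^-3
f₁/f₂ = (1/6)^2 · (3/6)^-3 = 2/9

2/9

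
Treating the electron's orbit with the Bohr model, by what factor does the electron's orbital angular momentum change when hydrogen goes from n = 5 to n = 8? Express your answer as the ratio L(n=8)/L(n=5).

L = nℏ depends only on n, so L ∝ n.
L(n=8)/L(n=5) = (8/5)^1 = 8/5

8/5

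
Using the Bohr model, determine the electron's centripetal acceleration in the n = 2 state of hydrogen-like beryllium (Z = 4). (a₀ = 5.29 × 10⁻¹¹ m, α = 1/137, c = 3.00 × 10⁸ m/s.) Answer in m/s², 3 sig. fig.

r = n²a₀/Z = 5.29 × 10⁻¹¹ m, v = Zαc/n = 4.38 × 10⁶ m/s
a = v²/r = (4.38 × 10⁶)² / 5.29 × 10⁻¹¹ = 3.63 × 10²³ m/s²

3.63 × 10²³ m/s²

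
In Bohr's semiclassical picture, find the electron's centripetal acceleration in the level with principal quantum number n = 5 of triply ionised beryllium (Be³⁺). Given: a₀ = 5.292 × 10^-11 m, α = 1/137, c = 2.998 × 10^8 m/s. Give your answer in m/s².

9.266 × 10^21 m/s²

r = n²a₀/Z = 3.308 × 10^-10 m, v = Zαc/n = 1.751 × 10^6 m/s
a = v²/r = (1.751 × 10^6)² / 3.308 × 10^-10 = 9.266 × 10^21 m/s²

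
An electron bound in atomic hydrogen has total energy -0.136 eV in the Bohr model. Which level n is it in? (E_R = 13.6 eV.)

10

E_n = −E_R Z²/n² ⇒ n² = E_R Z²/(−E_n) = 13.6 × 1² / 0.136 ≈ 100.00
n = 10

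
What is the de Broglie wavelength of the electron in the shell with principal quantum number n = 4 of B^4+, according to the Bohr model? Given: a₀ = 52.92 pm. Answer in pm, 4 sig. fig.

The Bohr quantisation condition is nλ = 2πr_n.
r_n = n²a₀/Z = 169.3 pm
λ = 2πr_n/n = 2π·169.3/4 = 266.0 pm

266.0 pm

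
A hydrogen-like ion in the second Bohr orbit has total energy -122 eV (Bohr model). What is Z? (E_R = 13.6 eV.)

6

E_n = −E_R Z²/n² ⇒ Z² = −E_n n²/E_R = 122 × 2² / 13.6 ≈ 35.88
Z = 6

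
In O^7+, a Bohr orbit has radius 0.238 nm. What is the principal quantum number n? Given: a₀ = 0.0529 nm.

r_n = n²a₀/Z ⇒ n² = rZ/a₀ = 0.238 × 8 / 0.0529 ≈ 35.99
n = 6

6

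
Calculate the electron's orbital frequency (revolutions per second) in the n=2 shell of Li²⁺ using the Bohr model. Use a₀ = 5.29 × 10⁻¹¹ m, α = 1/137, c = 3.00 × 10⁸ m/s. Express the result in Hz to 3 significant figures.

7.41 × 10¹⁵ Hz

r = n²a₀/Z = 7.05 × 10⁻¹¹ m, v = Zαc/n = 3.28 × 10⁶ m/s
f = v/(2πr) = 7.41 × 10¹⁵ Hz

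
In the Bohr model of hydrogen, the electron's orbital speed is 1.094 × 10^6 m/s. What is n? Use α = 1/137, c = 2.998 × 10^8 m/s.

v_n = Zαc/n ⇒ n = Zαc/v = 1 × 0.007299 × 2.998 × 10^8 / 1.094 × 10^6 ≈ 2.00
n = 2

2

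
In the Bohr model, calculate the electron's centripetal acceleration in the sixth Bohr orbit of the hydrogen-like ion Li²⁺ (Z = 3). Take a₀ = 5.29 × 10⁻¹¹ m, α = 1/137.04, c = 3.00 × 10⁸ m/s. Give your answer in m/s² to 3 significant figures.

1.89 × 10²¹ m/s²

r = n²a₀/Z = 6.35 × 10⁻¹⁰ m, v = Zαc/n = 1.09 × 10⁶ m/s
a = v²/r = (1.09 × 10⁶)² / 6.35 × 10⁻¹⁰ = 1.89 × 10²¹ m/s²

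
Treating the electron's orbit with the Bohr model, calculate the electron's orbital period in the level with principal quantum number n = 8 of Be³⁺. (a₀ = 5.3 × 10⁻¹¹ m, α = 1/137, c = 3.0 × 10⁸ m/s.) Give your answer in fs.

4.9 fs

r = n²a₀/Z = 8²·5.3 × 10⁻¹¹/4 = 8.5 × 10⁻¹⁰ m
v = Zαc/n = 4·0.0073·3.0 × 10⁸/8 = 1.1 × 10⁶ m/s
T = 2πr/v = 4.9 × 10⁻¹⁵ s = 4.9 fs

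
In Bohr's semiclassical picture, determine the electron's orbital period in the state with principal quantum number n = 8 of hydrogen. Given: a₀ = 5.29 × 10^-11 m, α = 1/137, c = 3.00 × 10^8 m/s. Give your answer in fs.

r = n²a₀/Z = 8²·5.29 × 10^-11/1 = 3.39 × 10^-9 m
v = Zαc/n = 1·0.00730·3.00 × 10^8/8 = 2.74 × 10^5 m/s
T = 2πr/v = 7.77 × 10^-14 s = 77.7 fs

77.7 fs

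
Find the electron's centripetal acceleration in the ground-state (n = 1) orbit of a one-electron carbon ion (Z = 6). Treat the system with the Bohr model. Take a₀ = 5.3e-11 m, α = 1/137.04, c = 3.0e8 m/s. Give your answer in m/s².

2.0e25 m/s²

r = n²a₀/Z = 8.8e-12 m, v = Zαc/n = 1.3e7 m/s
a = v²/r = (1.3e7)² / 8.8e-12 = 2.0e25 m/s²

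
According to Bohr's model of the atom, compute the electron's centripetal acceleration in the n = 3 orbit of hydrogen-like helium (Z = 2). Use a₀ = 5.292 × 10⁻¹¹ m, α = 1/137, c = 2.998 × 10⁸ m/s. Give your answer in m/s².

r = n²a₀/Z = 2.381 × 10⁻¹⁰ m, v = Zαc/n = 1.459 × 10⁶ m/s
a = v²/r = (1.459 × 10⁶)² / 2.381 × 10⁻¹⁰ = 8.937 × 10²¹ m/s²

8.937 × 10²¹ m/s²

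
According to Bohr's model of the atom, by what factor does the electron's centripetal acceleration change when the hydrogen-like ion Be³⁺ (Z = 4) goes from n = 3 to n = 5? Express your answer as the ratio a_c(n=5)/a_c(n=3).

81/625

a_c ∝ Z^3 · n^-4; with Z fixed, a_c ∝ n^-4.
a_c(n=5)/a_c(n=3) = (5/3)^-4 = 81/625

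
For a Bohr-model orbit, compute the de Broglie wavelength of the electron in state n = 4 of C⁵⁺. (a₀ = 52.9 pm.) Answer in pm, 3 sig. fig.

222 pm

The Bohr quantisation condition is nλ = 2πr_n.
r_n = n²a₀/Z = 141 pm
λ = 2πr_n/n = 2π·141/4 = 222 pm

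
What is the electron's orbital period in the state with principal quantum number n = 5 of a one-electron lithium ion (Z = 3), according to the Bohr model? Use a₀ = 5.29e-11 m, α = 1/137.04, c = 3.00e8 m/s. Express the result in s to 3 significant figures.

r = n²a₀/Z = 5²·5.29e-11/3 = 4.41e-10 m
v = Zαc/n = 3·0.00730·3.00e8/5 = 1.31e6 m/s
T = 2πr/v = 2.11e-15 s

2.11e-15 s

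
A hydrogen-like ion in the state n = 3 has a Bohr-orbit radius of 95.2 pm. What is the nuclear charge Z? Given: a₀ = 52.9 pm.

5

r_n = n²a₀/Z ⇒ Z = n²a₀/r = 3² × 52.9 / 95.2 ≈ 5.00
Z = 5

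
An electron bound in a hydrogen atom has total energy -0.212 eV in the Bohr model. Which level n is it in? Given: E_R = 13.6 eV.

8

E_n = −E_R Z²/n² ⇒ n² = E_R Z²/(−E_n) = 13.6 × 1² / 0.212 ≈ 64.15
n = 8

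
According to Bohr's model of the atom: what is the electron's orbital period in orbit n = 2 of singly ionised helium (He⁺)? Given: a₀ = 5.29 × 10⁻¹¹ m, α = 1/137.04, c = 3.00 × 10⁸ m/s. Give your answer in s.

3.04 × 10⁻¹⁶ s

r = n²a₀/Z = 2²·5.29 × 10⁻¹¹/2 = 1.06 × 10⁻¹⁰ m
v = Zαc/n = 2·0.00730·3.00 × 10⁸/2 = 2.19 × 10⁶ m/s
T = 2πr/v = 3.04 × 10⁻¹⁶ s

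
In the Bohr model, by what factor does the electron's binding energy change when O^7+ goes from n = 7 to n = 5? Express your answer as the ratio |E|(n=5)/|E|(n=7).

49/25

|E| ∝ Z^2 · n^-2; with Z fixed, |E| ∝ n^-2.
|E|(n=5)/|E|(n=7) = (5/7)^-2 = 49/25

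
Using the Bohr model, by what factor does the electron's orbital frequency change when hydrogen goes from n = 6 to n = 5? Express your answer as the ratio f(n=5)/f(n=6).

216/125

f ∝ Z^2 · n^-3; with Z fixed, f ∝ n^-3.
f(n=5)/f(n=6) = (5/6)^-3 = 216/125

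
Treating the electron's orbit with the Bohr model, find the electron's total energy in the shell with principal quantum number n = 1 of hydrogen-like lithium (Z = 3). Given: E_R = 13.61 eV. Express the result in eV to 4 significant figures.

-122.5 eV

E_n = −E_R·Z²/n² = −13.61 × 3²/1² = -122.5 eV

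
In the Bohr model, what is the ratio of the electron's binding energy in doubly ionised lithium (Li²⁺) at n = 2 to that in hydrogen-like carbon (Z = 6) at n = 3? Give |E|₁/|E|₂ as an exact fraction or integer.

9/16

|E| ∝ Z^2 · n^-2
|E|₁/|E|₂ = (3/6)^2 · (2/3)^-2 = 9/16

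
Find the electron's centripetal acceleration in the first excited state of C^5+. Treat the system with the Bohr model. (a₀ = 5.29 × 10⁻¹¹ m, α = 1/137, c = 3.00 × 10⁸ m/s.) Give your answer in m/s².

1.22 × 10²⁴ m/s²

r = n²a₀/Z = 3.53 × 10⁻¹¹ m, v = Zαc/n = 6.57 × 10⁶ m/s
a = v²/r = (6.57 × 10⁶)² / 3.53 × 10⁻¹¹ = 1.22 × 10²⁴ m/s²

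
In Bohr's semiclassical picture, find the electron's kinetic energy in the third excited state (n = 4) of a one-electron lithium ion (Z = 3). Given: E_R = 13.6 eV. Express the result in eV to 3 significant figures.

7.65 eV

For a Coulomb orbit the virial theorem gives K = −E_n.
E_n = −E_R·Z²/n², so K = E_R·Z²/n² = 13.6 × 3²/4² = 7.65 eV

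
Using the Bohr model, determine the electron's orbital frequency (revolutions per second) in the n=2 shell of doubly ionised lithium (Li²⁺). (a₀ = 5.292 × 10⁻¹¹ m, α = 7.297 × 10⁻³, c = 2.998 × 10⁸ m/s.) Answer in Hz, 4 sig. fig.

r = n²a₀/Z = 7.056 × 10⁻¹¹ m, v = Zαc/n = 3.281 × 10⁶ m/s
f = v/(2πr) = 7.402 × 10¹⁵ Hz

7.402 × 10¹⁵ Hz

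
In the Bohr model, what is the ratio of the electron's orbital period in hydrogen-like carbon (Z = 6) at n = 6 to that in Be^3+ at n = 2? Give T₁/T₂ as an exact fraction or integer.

T ∝ Z^-2 · n^3
T₁/T₂ = (6/4)^-2 · (6/2)^3 = 12

12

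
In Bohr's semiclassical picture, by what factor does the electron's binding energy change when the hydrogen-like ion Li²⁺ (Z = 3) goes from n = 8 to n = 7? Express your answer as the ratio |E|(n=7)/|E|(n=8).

64/49

|E| ∝ Z^2 · n^-2; with Z fixed, |E| ∝ n^-2.
|E|(n=7)/|E|(n=8) = (7/8)^-2 = 64/49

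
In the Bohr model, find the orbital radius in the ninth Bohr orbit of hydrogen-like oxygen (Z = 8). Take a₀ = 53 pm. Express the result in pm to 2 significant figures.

r_n = n²a₀/Z = 9² × 53 / 8
    = 81 × 53 / 8 = 540 pm

540 pm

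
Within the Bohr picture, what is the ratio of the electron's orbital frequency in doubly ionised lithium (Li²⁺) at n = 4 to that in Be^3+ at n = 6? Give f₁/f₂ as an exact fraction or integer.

243/128

f ∝ Z^2 · n^-3
f₁/f₂ = (3/4)^2 · (4/6)^-3 = 243/128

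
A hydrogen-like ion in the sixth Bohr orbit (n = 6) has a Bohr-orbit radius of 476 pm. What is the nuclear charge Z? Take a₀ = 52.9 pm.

4

r_n = n²a₀/Z ⇒ Z = n²a₀/r = 6² × 52.9 / 476 ≈ 4.00
Z = 4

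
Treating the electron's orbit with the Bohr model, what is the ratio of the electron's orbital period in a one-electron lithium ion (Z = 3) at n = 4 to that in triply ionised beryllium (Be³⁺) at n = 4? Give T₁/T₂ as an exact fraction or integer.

T ∝ Z^-2 · n^3
T₁/T₂ = (3/4)^-2 · (4/4)^3 = 16/9

16/9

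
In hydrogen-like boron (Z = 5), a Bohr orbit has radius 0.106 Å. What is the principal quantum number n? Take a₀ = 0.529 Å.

r_n = n²a₀/Z ⇒ n² = rZ/a₀ = 0.106 × 5 / 0.529 ≈ 1.00
n = 1

1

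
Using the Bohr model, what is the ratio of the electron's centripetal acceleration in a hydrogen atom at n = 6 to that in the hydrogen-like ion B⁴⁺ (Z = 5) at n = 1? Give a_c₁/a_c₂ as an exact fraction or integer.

a_c ∝ Z^3 · n^-4
a_c₁/a_c₂ = (1/5)^3 · (6/1)^-4 = 1/162000

1/162000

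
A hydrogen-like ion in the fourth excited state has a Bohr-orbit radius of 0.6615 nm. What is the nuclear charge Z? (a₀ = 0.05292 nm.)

r_n = n²a₀/Z ⇒ Z = n²a₀/r = 5² × 0.05292 / 0.6615 ≈ 2.00
Z = 2

2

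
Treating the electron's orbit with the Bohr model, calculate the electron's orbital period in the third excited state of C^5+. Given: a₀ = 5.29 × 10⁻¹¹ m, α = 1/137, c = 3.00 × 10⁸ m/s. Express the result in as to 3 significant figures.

270 as

r = n²a₀/Z = 4²·5.29 × 10⁻¹¹/6 = 1.41 × 10⁻¹⁰ m
v = Zαc/n = 6·0.00730·3.00 × 10⁸/4 = 3.28 × 10⁶ m/s
T = 2πr/v = 2.70 × 10⁻¹⁶ s = 270 as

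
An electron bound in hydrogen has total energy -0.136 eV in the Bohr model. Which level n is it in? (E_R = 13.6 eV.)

E_n = −E_R Z²/n² ⇒ n² = E_R Z²/(−E_n) = 13.6 × 1² / 0.136 ≈ 100.00
n = 10

10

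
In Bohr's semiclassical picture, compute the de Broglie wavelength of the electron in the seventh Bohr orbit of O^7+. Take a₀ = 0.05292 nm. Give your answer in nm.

0.2909 nm

The Bohr quantisation condition is nλ = 2πr_n.
r_n = n²a₀/Z = 0.3241 nm
λ = 2πr_n/n = 2π·0.3241/7 = 0.2909 nm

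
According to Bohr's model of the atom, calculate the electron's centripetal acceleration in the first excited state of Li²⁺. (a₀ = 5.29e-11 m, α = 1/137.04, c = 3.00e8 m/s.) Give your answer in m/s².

r = n²a₀/Z = 7.05e-11 m, v = Zαc/n = 3.28e6 m/s
a = v²/r = (3.28e6)² / 7.05e-11 = 1.53e23 m/s²

1.53e23 m/s²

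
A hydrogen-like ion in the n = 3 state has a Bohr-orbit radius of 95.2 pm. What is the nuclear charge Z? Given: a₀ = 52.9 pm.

r_n = n²a₀/Z ⇒ Z = n²a₀/r = 3² × 52.9 / 95.2 ≈ 5.00
Z = 5

5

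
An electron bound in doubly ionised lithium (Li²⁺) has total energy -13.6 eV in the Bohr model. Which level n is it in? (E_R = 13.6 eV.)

E_n = −E_R Z²/n² ⇒ n² = E_R Z²/(−E_n) = 13.6 × 3² / 13.6 ≈ 9.00
n = 3

3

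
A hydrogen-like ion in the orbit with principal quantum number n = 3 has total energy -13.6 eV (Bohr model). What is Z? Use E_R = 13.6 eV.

3

E_n = −E_R Z²/n² ⇒ Z² = −E_n n²/E_R = 13.6 × 3² / 13.6 ≈ 9.00
Z = 3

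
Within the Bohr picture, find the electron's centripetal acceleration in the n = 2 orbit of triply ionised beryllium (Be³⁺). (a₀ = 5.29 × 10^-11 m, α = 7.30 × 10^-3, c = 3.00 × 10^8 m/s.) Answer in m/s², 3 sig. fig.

r = n²a₀/Z = 5.29 × 10^-11 m, v = Zαc/n = 4.38 × 10^6 m/s
a = v²/r = (4.38 × 10^6)² / 5.29 × 10^-11 = 3.63 × 10^23 m/s²

3.63 × 10^23 m/s²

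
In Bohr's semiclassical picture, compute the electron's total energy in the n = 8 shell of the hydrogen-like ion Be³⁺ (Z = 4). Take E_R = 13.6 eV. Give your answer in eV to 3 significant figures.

-3.40 eV

E_n = −E_R·Z²/n² = −13.6 × 4²/8² = -3.40 eV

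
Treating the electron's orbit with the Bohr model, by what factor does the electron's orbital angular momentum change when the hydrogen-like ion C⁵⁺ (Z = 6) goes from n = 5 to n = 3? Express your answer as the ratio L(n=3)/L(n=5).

3/5

L = nℏ depends only on n, so L ∝ n.
L(n=3)/L(n=5) = (3/5)^1 = 3/5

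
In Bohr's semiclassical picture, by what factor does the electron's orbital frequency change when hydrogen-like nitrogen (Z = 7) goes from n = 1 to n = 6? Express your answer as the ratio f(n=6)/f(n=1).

1/216

f ∝ Z^2 · n^-3; with Z fixed, f ∝ n^-3.
f(n=6)/f(n=1) = (6/1)^-3 = 1/216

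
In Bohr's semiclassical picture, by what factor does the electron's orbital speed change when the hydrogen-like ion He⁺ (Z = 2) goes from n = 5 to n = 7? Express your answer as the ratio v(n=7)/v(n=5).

5/7

v ∝ Z^1 · n^-1; with Z fixed, v ∝ n^-1.
v(n=7)/v(n=5) = (7/5)^-1 = 5/7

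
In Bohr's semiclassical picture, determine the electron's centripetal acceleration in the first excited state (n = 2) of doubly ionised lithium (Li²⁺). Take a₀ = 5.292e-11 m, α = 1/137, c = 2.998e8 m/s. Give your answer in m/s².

r = n²a₀/Z = 7.056e-11 m, v = Zαc/n = 3.282e6 m/s
a = v²/r = (3.282e6)² / 7.056e-11 = 1.527e23 m/s²

1.527e23 m/s²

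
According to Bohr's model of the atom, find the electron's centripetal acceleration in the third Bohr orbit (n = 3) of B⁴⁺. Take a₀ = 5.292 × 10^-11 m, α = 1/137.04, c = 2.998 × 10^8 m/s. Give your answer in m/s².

r = n²a₀/Z = 9.526 × 10^-11 m, v = Zαc/n = 3.646 × 10^6 m/s
a = v²/r = (3.646 × 10^6)² / 9.526 × 10^-11 = 1.396 × 10^23 m/s²

1.396 × 10^23 m/s²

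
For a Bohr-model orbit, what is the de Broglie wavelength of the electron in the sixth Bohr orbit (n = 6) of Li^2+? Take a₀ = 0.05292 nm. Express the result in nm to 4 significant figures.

0.6650 nm

The Bohr quantisation condition is nλ = 2πr_n.
r_n = n²a₀/Z = 0.6350 nm
λ = 2πr_n/n = 2π·0.6350/6 = 0.6650 nm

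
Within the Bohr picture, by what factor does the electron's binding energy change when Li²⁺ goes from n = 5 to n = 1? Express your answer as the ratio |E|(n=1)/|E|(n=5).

25

|E| ∝ Z^2 · n^-2; with Z fixed, |E| ∝ n^-2.
|E|(n=1)/|E|(n=5) = (1/5)^-2 = 25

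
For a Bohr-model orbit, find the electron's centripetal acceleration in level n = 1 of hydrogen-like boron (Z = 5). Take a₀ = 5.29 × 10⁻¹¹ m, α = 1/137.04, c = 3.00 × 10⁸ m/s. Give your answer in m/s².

1.13 × 10²⁵ m/s²

r = n²a₀/Z = 1.06 × 10⁻¹¹ m, v = Zαc/n = 1.09 × 10⁷ m/s
a = v²/r = (1.09 × 10⁷)² / 1.06 × 10⁻¹¹ = 1.13 × 10²⁵ m/s²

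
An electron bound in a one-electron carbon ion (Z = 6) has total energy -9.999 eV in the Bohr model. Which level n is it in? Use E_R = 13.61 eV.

7

E_n = −E_R Z²/n² ⇒ n² = E_R Z²/(−E_n) = 13.61 × 6² / 9.999 ≈ 49.00
n = 7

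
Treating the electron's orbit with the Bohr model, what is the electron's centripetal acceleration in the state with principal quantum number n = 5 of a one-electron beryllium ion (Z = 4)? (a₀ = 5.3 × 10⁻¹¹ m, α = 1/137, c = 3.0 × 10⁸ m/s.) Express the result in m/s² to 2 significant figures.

9.3 × 10²¹ m/s²

r = n²a₀/Z = 3.3 × 10⁻¹⁰ m, v = Zαc/n = 1.8 × 10⁶ m/s
a = v²/r = (1.8 × 10⁶)² / 3.3 × 10⁻¹⁰ = 9.3 × 10²¹ m/s²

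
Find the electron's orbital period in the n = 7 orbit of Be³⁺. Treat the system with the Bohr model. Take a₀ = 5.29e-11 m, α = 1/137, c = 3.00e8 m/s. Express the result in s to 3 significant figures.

r = n²a₀/Z = 7²·5.29e-11/4 = 6.48e-10 m
v = Zαc/n = 4·0.00730·3.00e8/7 = 1.25e6 m/s
T = 2πr/v = 3.25e-15 s

3.25e-15 s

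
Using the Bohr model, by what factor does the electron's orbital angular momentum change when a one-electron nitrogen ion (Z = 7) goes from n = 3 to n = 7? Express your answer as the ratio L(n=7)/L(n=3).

L = nℏ depends only on n, so L ∝ n.
L(n=7)/L(n=3) = (7/3)^1 = 7/3

7/3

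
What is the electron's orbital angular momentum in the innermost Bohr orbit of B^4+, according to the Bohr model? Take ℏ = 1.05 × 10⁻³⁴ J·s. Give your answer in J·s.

L_n = nℏ = 1 × 1.05 × 10⁻³⁴ = 1.05 × 10⁻³⁴ J·s

1.05 × 10⁻³⁴ J·s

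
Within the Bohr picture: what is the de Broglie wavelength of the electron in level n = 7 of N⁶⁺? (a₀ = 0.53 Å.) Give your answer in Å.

The Bohr quantisation condition is nλ = 2πr_n.
r_n = n²a₀/Z = 3.7 Å
λ = 2πr_n/n = 2π·3.7/7 = 3.3 Å

3.3 Å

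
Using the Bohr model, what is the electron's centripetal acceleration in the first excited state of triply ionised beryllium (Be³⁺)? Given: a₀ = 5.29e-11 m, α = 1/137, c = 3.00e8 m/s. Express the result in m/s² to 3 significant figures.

r = n²a₀/Z = 5.29e-11 m, v = Zαc/n = 4.38e6 m/s
a = v²/r = (4.38e6)² / 5.29e-11 = 3.63e23 m/s²

3.63e23 m/s²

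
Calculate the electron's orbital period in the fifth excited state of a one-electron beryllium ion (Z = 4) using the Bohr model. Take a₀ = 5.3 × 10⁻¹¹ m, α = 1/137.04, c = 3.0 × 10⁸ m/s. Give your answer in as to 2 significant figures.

r = n²a₀/Z = 6²·5.3 × 10⁻¹¹/4 = 4.8 × 10⁻¹⁰ m
v = Zαc/n = 4·0.0073·3.0 × 10⁸/6 = 1.5 × 10⁶ m/s
T = 2πr/v = 2.1 × 10⁻¹⁵ s = 2100 as

2100 as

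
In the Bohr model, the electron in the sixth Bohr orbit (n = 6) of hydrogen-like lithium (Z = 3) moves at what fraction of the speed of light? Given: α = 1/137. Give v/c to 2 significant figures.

0.0036

v_n = Zαc/n, so v/c = Zα/n = 3 × 0.0073 / 6 = 0.0036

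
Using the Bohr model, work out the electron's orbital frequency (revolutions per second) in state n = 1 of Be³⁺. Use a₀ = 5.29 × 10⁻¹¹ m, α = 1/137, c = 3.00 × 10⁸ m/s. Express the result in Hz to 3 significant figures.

1.05 × 10¹⁷ Hz

r = n²a₀/Z = 1.32 × 10⁻¹¹ m, v = Zαc/n = 8.76 × 10⁶ m/s
f = v/(2πr) = 1.05 × 10¹⁷ Hz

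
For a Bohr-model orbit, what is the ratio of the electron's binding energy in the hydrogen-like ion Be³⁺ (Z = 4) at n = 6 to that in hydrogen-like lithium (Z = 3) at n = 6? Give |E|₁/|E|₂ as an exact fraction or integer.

16/9

|E| ∝ Z^2 · n^-2
|E|₁/|E|₂ = (4/3)^2 · (6/6)^-2 = 16/9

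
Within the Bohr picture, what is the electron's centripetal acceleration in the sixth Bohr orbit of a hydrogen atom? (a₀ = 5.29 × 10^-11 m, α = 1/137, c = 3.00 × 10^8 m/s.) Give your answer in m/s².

r = n²a₀/Z = 1.90 × 10^-9 m, v = Zαc/n = 3.65 × 10^5 m/s
a = v²/r = (3.65 × 10^5)² / 1.90 × 10^-9 = 6.99 × 10^19 m/s²

6.99 × 10^19 m/s²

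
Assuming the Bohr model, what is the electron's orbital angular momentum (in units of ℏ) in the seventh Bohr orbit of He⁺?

7

L_n = nℏ, so L/ℏ = n = 7.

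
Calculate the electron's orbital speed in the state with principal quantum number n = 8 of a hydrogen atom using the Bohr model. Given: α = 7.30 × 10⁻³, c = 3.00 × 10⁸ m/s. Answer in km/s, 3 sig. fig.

v_n = Zαc/n = 1 × 0.00730 × 3.00 × 10⁸ / 8
    = 274 km/s

274 km/s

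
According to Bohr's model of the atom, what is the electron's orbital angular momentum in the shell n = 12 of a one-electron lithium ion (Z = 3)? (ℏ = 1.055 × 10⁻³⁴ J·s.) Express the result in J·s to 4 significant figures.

L_n = nℏ = 12 × 1.055 × 10⁻³⁴ = 1.266 × 10⁻³³ J·s

1.266 × 10⁻³³ J·s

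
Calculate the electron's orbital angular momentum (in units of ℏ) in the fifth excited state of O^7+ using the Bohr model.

6

L_n = nℏ, so L/ℏ = n = 6.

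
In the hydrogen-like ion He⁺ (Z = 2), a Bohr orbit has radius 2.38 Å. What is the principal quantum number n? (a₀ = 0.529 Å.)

3

r_n = n²a₀/Z ⇒ n² = rZ/a₀ = 2.38 × 2 / 0.529 ≈ 9.00
n = 3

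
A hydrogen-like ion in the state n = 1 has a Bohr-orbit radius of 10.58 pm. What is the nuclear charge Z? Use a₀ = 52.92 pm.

r_n = n²a₀/Z ⇒ Z = n²a₀/r = 1² × 52.92 / 10.58 ≈ 5.00
Z = 5

5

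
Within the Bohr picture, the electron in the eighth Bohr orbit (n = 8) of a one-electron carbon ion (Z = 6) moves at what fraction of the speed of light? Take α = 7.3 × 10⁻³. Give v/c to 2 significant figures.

v_n = Zαc/n, so v/c = Zα/n = 6 × 0.0073 / 8 = 0.0055

0.0055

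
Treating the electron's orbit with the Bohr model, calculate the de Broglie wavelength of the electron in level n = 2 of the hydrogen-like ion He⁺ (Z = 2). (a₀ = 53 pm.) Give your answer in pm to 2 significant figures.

330 pm

The Bohr quantisation condition is nλ = 2πr_n.
r_n = n²a₀/Z = 110 pm
λ = 2πr_n/n = 2π·110/2 = 330 pm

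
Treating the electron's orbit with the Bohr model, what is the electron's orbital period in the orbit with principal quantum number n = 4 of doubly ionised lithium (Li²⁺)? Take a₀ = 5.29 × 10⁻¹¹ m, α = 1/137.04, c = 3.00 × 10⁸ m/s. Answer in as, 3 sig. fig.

r = n²a₀/Z = 4²·5.29 × 10⁻¹¹/3 = 2.82 × 10⁻¹⁰ m
v = Zαc/n = 3·0.00730·3.00 × 10⁸/4 = 1.64 × 10⁶ m/s
T = 2πr/v = 1.08 × 10⁻¹⁵ s = 1080 as

1080 as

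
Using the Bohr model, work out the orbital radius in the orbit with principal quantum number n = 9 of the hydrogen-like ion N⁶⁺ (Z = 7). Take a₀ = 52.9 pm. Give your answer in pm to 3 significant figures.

612 pm

r_n = n²a₀/Z = 9² × 52.9 / 7
    = 81 × 52.9 / 7 = 612 pm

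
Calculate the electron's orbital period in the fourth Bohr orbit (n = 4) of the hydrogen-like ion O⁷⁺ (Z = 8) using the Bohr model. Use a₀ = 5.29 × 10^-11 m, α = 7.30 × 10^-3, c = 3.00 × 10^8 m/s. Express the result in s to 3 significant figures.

r = n²a₀/Z = 4²·5.29 × 10^-11/8 = 1.06 × 10^-10 m
v = Zαc/n = 8·0.00730·3.00 × 10^8/4 = 4.38 × 10^6 m/s
T = 2πr/v = 1.52 × 10^-16 s

1.52 × 10^-16 s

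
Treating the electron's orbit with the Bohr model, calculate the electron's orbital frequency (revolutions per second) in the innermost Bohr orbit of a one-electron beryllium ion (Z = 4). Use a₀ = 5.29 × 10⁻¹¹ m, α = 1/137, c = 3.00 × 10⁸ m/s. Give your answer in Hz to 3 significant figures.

1.05 × 10¹⁷ Hz

r = n²a₀/Z = 1.32 × 10⁻¹¹ m, v = Zαc/n = 8.76 × 10⁶ m/s
f = v/(2πr) = 1.05 × 10¹⁷ Hz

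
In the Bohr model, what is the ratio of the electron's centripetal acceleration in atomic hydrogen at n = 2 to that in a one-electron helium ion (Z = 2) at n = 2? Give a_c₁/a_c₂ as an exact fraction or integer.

1/8

a_c ∝ Z^3 · n^-4
a_c₁/a_c₂ = (1/2)^3 · (2/2)^-4 = 1/8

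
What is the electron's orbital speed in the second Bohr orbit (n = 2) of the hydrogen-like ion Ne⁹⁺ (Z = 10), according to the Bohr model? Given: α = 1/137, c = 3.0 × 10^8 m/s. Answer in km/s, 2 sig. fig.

1.1 × 10^4 km/s

v_n = Zαc/n = 10 × 0.0073 × 3.0 × 10^8 / 2
    = 1.1 × 10^4 km/s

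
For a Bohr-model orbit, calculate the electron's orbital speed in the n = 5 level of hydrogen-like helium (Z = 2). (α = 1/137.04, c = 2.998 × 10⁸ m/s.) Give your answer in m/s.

v_n = Zαc/n = 2 × 0.007297 × 2.998 × 10⁸ / 5
    = 8.751 × 10⁵ m/s

8.751 × 10⁵ m/s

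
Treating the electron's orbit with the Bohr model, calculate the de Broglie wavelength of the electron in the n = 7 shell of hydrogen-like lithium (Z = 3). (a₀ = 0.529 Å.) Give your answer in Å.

7.76 Å

The Bohr quantisation condition is nλ = 2πr_n.
r_n = n²a₀/Z = 8.64 Å
λ = 2πr_n/n = 2π·8.64/7 = 7.76 Å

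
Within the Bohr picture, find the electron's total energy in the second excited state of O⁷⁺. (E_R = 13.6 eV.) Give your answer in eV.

-96.7 eV

E_n = −E_R·Z²/n² = −13.6 × 8²/3² = -96.7 eV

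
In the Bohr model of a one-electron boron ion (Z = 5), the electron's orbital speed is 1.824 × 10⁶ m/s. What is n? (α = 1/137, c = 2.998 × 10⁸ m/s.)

v_n = Zαc/n ⇒ n = Zαc/v = 5 × 0.007299 × 2.998 × 10⁸ / 1.824 × 10⁶ ≈ 6.00
n = 6

6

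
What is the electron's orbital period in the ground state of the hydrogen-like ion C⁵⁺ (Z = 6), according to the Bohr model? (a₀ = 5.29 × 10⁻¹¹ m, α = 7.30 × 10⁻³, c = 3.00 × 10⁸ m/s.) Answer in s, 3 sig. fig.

r = n²a₀/Z = 1²·5.29 × 10⁻¹¹/6 = 8.82 × 10⁻¹² m
v = Zαc/n = 6·0.00730·3.00 × 10⁸/1 = 1.31 × 10⁷ m/s
T = 2πr/v = 4.22 × 10⁻¹⁸ s

4.22 × 10⁻¹⁸ s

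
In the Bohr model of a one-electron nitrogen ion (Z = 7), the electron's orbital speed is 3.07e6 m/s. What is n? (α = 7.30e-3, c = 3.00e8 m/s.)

5

v_n = Zαc/n ⇒ n = Zαc/v = 7 × 0.00730 × 3.00e8 / 3.07e6 ≈ 4.99
n = 5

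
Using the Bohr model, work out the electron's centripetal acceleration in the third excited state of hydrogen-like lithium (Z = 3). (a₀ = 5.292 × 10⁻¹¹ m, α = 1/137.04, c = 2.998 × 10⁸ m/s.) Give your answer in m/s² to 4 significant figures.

9.538 × 10²¹ m/s²

r = n²a₀/Z = 2.822 × 10⁻¹⁰ m, v = Zαc/n = 1.641 × 10⁶ m/s
a = v²/r = (1.641 × 10⁶)² / 2.822 × 10⁻¹⁰ = 9.538 × 10²¹ m/s²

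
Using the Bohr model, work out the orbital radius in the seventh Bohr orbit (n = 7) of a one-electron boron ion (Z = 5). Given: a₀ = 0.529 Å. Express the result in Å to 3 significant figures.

5.18 Å

r_n = n²a₀/Z = 7² × 0.529 / 5
    = 49 × 0.529 / 5 = 5.18 Å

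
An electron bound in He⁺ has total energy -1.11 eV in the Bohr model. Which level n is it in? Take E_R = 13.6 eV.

7

E_n = −E_R Z²/n² ⇒ n² = E_R Z²/(−E_n) = 13.6 × 2² / 1.11 ≈ 49.01
n = 7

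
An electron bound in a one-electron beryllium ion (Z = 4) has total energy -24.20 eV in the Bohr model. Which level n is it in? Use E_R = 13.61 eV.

E_n = −E_R Z²/n² ⇒ n² = E_R Z²/(−E_n) = 13.61 × 4² / 24.20 ≈ 9.00
n = 3

3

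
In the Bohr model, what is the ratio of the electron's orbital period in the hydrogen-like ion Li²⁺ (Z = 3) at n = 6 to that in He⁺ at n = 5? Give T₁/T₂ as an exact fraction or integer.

96/125

T ∝ Z^-2 · n^3
T₁/T₂ = (3/2)^-2 · (6/5)^3 = 96/125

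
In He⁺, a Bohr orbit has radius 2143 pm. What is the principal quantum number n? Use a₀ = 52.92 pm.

r_n = n²a₀/Z ⇒ n² = rZ/a₀ = 2143 × 2 / 52.92 ≈ 80.99
n = 9

9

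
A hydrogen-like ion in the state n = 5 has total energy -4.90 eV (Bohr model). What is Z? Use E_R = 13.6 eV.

3

E_n = −E_R Z²/n² ⇒ Z² = −E_n n²/E_R = 4.90 × 5² / 13.6 ≈ 9.01
Z = 3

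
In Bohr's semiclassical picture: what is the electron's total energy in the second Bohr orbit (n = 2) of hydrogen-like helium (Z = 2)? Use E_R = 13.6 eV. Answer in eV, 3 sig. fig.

-13.6 eV

E_n = −E_R·Z²/n² = −13.6 × 2²/2² = -13.6 eV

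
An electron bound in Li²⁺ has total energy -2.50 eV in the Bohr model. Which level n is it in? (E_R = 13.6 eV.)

E_n = −E_R Z²/n² ⇒ n² = E_R Z²/(−E_n) = 13.6 × 3² / 2.50 ≈ 48.96
n = 7

7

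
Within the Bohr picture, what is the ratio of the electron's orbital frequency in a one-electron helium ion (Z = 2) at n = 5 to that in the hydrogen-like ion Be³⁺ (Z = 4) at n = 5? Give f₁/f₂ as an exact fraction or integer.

1/4

f ∝ Z^2 · n^-3
f₁/f₂ = (2/4)^2 · (5/5)^-3 = 1/4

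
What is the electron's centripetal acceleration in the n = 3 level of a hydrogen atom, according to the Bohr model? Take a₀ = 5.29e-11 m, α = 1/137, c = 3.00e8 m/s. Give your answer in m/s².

1.12e21 m/s²

r = n²a₀/Z = 4.76e-10 m, v = Zαc/n = 7.30e5 m/s
a = v²/r = (7.30e5)² / 4.76e-10 = 1.12e21 m/s²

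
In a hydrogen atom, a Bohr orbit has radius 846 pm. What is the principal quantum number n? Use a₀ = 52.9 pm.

4

r_n = n²a₀/Z ⇒ n² = rZ/a₀ = 846 × 1 / 52.9 ≈ 15.99
n = 4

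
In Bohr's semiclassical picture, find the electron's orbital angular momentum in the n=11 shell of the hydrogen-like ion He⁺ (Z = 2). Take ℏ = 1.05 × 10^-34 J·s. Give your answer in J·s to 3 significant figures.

1.16 × 10^-33 J·s

L_n = nℏ = 11 × 1.05 × 10^-34 = 1.16 × 10^-33 J·s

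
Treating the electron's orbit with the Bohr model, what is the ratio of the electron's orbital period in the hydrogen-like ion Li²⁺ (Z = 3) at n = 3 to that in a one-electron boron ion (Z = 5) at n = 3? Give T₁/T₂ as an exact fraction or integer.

25/9

T ∝ Z^-2 · n^3
T₁/T₂ = (3/5)^-2 · (3/3)^3 = 25/9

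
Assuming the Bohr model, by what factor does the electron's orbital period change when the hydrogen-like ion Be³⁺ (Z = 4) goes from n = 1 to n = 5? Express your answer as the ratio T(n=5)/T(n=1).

T ∝ Z^-2 · n^3; with Z fixed, T ∝ n^3.
T(n=5)/T(n=1) = (5/1)^3 = 125

125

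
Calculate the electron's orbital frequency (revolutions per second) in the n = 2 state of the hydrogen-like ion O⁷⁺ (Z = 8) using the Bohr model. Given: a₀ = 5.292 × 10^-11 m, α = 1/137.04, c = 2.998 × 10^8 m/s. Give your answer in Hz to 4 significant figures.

5.263 × 10^16 Hz

r = n²a₀/Z = 2.646 × 10^-11 m, v = Zαc/n = 8.751 × 10^6 m/s
f = v/(2πr) = 5.263 × 10^16 Hz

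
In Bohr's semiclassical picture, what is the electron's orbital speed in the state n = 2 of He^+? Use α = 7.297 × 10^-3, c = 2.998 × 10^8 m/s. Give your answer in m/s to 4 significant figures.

v_n = Zαc/n = 2 × 0.007297 × 2.998 × 10^8 / 2
    = 2.188 × 10^6 m/s

2.188 × 10^6 m/s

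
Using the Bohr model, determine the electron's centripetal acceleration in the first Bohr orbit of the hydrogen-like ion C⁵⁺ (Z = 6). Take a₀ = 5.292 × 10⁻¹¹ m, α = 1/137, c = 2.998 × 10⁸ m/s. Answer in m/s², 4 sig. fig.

r = n²a₀/Z = 8.820 × 10⁻¹² m, v = Zαc/n = 1.313 × 10⁷ m/s
a = v²/r = (1.313 × 10⁷)² / 8.820 × 10⁻¹² = 1.955 × 10²⁵ m/s²

1.955 × 10²⁵ m/s²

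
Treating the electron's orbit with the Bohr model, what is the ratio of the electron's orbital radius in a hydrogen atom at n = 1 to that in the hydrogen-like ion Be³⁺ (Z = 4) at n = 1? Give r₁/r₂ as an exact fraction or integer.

r ∝ Z^-1 · n^2
r₁/r₂ = (1/4)^-1 · (1/1)^2 = 4

4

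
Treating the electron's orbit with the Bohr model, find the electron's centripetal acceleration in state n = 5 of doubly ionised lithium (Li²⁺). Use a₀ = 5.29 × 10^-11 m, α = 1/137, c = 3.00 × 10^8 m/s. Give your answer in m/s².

r = n²a₀/Z = 4.41 × 10^-10 m, v = Zαc/n = 1.31 × 10^6 m/s
a = v²/r = (1.31 × 10^6)² / 4.41 × 10^-10 = 3.92 × 10^21 m/s²

3.92 × 10^21 m/s²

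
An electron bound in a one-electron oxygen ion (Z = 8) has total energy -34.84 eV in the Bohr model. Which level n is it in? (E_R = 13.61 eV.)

5

E_n = −E_R Z²/n² ⇒ n² = E_R Z²/(−E_n) = 13.61 × 8² / 34.84 ≈ 25.00
n = 5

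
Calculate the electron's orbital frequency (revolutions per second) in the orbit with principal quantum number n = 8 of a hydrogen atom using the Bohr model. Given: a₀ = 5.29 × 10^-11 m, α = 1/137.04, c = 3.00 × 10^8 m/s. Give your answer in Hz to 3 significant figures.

1.29 × 10^13 Hz

r = n²a₀/Z = 3.39 × 10^-9 m, v = Zαc/n = 2.74 × 10^5 m/s
f = v/(2πr) = 1.29 × 10^13 Hz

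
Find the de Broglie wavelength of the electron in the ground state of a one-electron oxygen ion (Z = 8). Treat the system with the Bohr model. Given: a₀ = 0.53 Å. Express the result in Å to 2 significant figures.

0.42 Å

The Bohr quantisation condition is nλ = 2πr_n.
r_n = n²a₀/Z = 0.066 Å
λ = 2πr_n/n = 2π·0.066/1 = 0.42 Å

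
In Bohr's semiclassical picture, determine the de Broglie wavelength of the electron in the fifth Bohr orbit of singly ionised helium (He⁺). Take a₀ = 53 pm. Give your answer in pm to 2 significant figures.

The Bohr quantisation condition is nλ = 2πr_n.
r_n = n²a₀/Z = 660 pm
λ = 2πr_n/n = 2π·660/5 = 830 pm

830 pm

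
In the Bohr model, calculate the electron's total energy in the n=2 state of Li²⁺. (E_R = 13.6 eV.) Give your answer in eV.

-30.6 eV

E_n = −E_R·Z²/n² = −13.6 × 3²/2² = -30.6 eV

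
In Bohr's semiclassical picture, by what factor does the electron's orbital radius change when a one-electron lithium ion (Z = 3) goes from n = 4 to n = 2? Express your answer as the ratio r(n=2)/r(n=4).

1/4

r ∝ Z^-1 · n^2; with Z fixed, r ∝ n^2.
r(n=2)/r(n=4) = (2/4)^2 = 1/4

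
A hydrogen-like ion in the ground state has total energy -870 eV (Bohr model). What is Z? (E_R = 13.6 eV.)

E_n = −E_R Z²/n² ⇒ Z² = −E_n n²/E_R = 870 × 1² / 13.6 ≈ 63.97
Z = 8

8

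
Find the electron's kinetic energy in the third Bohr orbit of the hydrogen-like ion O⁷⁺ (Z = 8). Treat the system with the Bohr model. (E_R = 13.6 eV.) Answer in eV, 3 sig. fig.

96.7 eV

For a Coulomb orbit the virial theorem gives K = −E_n.
E_n = −E_R·Z²/n², so K = E_R·Z²/n² = 13.6 × 8²/3² = 96.7 eV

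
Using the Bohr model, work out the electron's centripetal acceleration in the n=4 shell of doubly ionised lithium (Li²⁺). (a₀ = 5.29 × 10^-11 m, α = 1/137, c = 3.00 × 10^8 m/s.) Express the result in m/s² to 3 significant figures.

9.56 × 10^21 m/s²

r = n²a₀/Z = 2.82 × 10^-10 m, v = Zαc/n = 1.64 × 10^6 m/s
a = v²/r = (1.64 × 10^6)² / 2.82 × 10^-10 = 9.56 × 10^21 m/s²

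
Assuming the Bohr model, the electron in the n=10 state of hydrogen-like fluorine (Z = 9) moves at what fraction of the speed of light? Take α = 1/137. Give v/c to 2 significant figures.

v_n = Zαc/n, so v/c = Zα/n = 9 × 0.0073 / 10 = 0.0066

0.0066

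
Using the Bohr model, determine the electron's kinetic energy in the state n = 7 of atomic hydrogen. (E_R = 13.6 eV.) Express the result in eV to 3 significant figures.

0.278 eV

For a Coulomb orbit the virial theorem gives K = −E_n.
E_n = −E_R·Z²/n², so K = E_R·Z²/n² = 13.6 × 1²/7² = 0.278 eV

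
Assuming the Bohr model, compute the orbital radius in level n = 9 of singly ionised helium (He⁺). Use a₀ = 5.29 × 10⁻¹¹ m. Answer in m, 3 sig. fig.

r_n = n²a₀/Z = 9² × 5.29 × 10⁻¹¹ / 2
    = 81 × 5.29 × 10⁻¹¹ / 2 = 2.14 × 10⁻⁹ m

2.14 × 10⁻⁹ m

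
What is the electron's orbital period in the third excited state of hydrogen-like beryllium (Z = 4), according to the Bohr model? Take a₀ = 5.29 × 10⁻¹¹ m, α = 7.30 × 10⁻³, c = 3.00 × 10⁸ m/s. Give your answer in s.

r = n²a₀/Z = 4²·5.29 × 10⁻¹¹/4 = 2.12 × 10⁻¹⁰ m
v = Zαc/n = 4·0.00730·3.00 × 10⁸/4 = 2.19 × 10⁶ m/s
T = 2πr/v = 6.07 × 10⁻¹⁶ s

6.07 × 10⁻¹⁶ s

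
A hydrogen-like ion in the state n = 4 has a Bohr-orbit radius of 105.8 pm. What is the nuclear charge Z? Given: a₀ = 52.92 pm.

8

r_n = n²a₀/Z ⇒ Z = n²a₀/r = 4² × 52.92 / 105.8 ≈ 8.00
Z = 8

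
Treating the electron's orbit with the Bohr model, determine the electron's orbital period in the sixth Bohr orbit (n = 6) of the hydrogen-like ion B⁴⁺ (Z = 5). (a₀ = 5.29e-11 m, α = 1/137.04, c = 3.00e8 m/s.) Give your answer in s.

r = n²a₀/Z = 6²·5.29e-11/5 = 3.81e-10 m
v = Zαc/n = 5·0.00730·3.00e8/6 = 1.82e6 m/s
T = 2πr/v = 1.31e-15 s

1.31e-15 s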